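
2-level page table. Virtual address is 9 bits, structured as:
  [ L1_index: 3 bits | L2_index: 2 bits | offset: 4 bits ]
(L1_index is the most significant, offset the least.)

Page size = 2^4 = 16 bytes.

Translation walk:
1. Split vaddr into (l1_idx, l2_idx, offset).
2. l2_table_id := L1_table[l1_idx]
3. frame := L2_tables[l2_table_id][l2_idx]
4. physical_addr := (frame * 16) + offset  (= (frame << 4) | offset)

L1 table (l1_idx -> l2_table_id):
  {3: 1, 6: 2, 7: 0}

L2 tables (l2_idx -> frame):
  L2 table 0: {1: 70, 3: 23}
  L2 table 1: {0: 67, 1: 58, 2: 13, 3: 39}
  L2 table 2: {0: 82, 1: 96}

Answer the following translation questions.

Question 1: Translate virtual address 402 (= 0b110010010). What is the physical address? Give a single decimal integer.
Answer: 1538

Derivation:
vaddr = 402 = 0b110010010
Split: l1_idx=6, l2_idx=1, offset=2
L1[6] = 2
L2[2][1] = 96
paddr = 96 * 16 + 2 = 1538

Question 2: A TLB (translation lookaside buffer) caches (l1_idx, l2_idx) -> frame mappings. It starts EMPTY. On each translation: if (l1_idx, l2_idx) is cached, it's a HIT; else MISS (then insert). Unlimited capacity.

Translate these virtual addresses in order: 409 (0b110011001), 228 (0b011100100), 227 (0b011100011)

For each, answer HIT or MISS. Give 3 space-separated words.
vaddr=409: (6,1) not in TLB -> MISS, insert
vaddr=228: (3,2) not in TLB -> MISS, insert
vaddr=227: (3,2) in TLB -> HIT

Answer: MISS MISS HIT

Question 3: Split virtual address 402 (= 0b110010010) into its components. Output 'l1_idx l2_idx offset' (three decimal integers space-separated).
vaddr = 402 = 0b110010010
  top 3 bits -> l1_idx = 6
  next 2 bits -> l2_idx = 1
  bottom 4 bits -> offset = 2

Answer: 6 1 2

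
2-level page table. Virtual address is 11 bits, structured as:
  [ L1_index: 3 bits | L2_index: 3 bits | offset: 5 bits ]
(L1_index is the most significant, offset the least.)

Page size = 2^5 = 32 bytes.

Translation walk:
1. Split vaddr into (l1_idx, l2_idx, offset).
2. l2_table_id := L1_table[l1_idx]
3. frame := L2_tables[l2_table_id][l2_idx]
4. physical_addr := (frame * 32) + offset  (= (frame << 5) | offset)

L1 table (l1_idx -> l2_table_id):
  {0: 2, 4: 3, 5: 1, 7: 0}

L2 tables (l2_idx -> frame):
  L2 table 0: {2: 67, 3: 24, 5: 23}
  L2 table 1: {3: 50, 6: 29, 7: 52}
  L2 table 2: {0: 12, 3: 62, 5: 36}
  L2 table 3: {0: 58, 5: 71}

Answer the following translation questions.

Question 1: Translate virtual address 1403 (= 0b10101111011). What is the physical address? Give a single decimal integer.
Answer: 1627

Derivation:
vaddr = 1403 = 0b10101111011
Split: l1_idx=5, l2_idx=3, offset=27
L1[5] = 1
L2[1][3] = 50
paddr = 50 * 32 + 27 = 1627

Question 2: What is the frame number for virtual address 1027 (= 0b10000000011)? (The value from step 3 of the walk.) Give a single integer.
Answer: 58

Derivation:
vaddr = 1027: l1_idx=4, l2_idx=0
L1[4] = 3; L2[3][0] = 58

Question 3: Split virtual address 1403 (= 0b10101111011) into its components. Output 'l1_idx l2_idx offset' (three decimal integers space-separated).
vaddr = 1403 = 0b10101111011
  top 3 bits -> l1_idx = 5
  next 3 bits -> l2_idx = 3
  bottom 5 bits -> offset = 27

Answer: 5 3 27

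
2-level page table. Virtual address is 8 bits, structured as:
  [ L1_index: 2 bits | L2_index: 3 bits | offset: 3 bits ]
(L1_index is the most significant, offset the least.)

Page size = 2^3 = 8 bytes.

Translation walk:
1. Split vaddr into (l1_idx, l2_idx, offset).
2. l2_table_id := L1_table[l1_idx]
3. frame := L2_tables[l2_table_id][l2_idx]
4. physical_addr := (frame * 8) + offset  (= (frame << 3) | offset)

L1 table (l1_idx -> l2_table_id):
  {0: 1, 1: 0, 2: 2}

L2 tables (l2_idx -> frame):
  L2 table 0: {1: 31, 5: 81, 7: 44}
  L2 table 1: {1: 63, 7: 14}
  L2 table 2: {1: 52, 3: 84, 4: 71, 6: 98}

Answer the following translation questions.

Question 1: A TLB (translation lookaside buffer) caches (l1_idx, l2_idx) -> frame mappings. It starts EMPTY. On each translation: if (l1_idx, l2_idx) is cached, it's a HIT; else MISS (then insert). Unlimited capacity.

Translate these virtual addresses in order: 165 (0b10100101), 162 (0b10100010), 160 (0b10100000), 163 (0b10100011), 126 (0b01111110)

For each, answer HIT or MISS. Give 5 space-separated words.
Answer: MISS HIT HIT HIT MISS

Derivation:
vaddr=165: (2,4) not in TLB -> MISS, insert
vaddr=162: (2,4) in TLB -> HIT
vaddr=160: (2,4) in TLB -> HIT
vaddr=163: (2,4) in TLB -> HIT
vaddr=126: (1,7) not in TLB -> MISS, insert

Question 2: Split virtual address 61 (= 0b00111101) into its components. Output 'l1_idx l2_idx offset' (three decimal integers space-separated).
vaddr = 61 = 0b00111101
  top 2 bits -> l1_idx = 0
  next 3 bits -> l2_idx = 7
  bottom 3 bits -> offset = 5

Answer: 0 7 5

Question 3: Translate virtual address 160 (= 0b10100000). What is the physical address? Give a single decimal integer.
vaddr = 160 = 0b10100000
Split: l1_idx=2, l2_idx=4, offset=0
L1[2] = 2
L2[2][4] = 71
paddr = 71 * 8 + 0 = 568

Answer: 568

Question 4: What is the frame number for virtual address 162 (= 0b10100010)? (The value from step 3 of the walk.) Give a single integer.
vaddr = 162: l1_idx=2, l2_idx=4
L1[2] = 2; L2[2][4] = 71

Answer: 71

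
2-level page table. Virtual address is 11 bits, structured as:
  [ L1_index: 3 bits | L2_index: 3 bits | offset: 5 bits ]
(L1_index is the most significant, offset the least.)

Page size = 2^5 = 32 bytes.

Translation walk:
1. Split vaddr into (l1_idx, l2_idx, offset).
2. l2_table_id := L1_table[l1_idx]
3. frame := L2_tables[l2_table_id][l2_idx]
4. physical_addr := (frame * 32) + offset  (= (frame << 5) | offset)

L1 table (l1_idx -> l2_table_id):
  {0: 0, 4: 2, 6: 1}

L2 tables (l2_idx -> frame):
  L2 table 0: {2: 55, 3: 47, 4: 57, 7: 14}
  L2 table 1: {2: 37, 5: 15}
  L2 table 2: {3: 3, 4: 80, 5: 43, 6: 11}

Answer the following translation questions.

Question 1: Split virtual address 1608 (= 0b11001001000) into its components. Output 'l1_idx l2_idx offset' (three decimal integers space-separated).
Answer: 6 2 8

Derivation:
vaddr = 1608 = 0b11001001000
  top 3 bits -> l1_idx = 6
  next 3 bits -> l2_idx = 2
  bottom 5 bits -> offset = 8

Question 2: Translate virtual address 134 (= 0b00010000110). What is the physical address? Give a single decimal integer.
Answer: 1830

Derivation:
vaddr = 134 = 0b00010000110
Split: l1_idx=0, l2_idx=4, offset=6
L1[0] = 0
L2[0][4] = 57
paddr = 57 * 32 + 6 = 1830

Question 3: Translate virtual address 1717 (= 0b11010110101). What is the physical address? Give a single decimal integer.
vaddr = 1717 = 0b11010110101
Split: l1_idx=6, l2_idx=5, offset=21
L1[6] = 1
L2[1][5] = 15
paddr = 15 * 32 + 21 = 501

Answer: 501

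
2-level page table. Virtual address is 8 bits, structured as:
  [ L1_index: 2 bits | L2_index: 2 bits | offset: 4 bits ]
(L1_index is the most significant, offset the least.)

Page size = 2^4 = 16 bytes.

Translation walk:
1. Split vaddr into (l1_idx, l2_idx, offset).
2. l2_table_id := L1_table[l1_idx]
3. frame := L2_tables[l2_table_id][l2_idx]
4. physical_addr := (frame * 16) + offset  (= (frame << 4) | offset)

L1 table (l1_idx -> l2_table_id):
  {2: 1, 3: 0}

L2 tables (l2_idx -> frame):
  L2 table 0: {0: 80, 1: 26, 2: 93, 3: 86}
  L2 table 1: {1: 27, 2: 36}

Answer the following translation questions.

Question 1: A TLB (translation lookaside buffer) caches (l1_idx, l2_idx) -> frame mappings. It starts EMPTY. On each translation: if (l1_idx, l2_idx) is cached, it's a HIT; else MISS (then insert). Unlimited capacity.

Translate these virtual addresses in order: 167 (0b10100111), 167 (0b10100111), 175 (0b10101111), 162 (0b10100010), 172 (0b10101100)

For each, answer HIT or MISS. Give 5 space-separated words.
vaddr=167: (2,2) not in TLB -> MISS, insert
vaddr=167: (2,2) in TLB -> HIT
vaddr=175: (2,2) in TLB -> HIT
vaddr=162: (2,2) in TLB -> HIT
vaddr=172: (2,2) in TLB -> HIT

Answer: MISS HIT HIT HIT HIT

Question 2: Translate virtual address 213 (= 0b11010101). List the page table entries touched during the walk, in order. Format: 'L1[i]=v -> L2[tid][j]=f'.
vaddr = 213 = 0b11010101
Split: l1_idx=3, l2_idx=1, offset=5

Answer: L1[3]=0 -> L2[0][1]=26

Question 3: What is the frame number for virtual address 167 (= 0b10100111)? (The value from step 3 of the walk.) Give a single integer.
Answer: 36

Derivation:
vaddr = 167: l1_idx=2, l2_idx=2
L1[2] = 1; L2[1][2] = 36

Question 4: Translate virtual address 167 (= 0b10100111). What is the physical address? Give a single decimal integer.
vaddr = 167 = 0b10100111
Split: l1_idx=2, l2_idx=2, offset=7
L1[2] = 1
L2[1][2] = 36
paddr = 36 * 16 + 7 = 583

Answer: 583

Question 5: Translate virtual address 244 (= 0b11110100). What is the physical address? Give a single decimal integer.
Answer: 1380

Derivation:
vaddr = 244 = 0b11110100
Split: l1_idx=3, l2_idx=3, offset=4
L1[3] = 0
L2[0][3] = 86
paddr = 86 * 16 + 4 = 1380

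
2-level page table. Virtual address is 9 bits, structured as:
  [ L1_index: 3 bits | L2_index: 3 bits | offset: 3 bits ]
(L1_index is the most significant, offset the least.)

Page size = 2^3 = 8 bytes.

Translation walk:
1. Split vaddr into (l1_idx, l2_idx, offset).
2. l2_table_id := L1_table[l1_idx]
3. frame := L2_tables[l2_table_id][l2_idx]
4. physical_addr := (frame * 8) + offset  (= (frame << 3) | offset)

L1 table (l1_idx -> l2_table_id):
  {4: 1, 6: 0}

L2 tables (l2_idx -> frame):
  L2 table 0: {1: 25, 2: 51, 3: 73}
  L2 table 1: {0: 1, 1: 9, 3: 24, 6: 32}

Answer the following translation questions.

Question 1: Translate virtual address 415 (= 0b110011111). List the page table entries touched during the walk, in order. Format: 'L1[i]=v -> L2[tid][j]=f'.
Answer: L1[6]=0 -> L2[0][3]=73

Derivation:
vaddr = 415 = 0b110011111
Split: l1_idx=6, l2_idx=3, offset=7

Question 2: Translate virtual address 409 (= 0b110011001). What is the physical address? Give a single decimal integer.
vaddr = 409 = 0b110011001
Split: l1_idx=6, l2_idx=3, offset=1
L1[6] = 0
L2[0][3] = 73
paddr = 73 * 8 + 1 = 585

Answer: 585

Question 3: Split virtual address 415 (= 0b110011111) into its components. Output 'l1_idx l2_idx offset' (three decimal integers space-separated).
Answer: 6 3 7

Derivation:
vaddr = 415 = 0b110011111
  top 3 bits -> l1_idx = 6
  next 3 bits -> l2_idx = 3
  bottom 3 bits -> offset = 7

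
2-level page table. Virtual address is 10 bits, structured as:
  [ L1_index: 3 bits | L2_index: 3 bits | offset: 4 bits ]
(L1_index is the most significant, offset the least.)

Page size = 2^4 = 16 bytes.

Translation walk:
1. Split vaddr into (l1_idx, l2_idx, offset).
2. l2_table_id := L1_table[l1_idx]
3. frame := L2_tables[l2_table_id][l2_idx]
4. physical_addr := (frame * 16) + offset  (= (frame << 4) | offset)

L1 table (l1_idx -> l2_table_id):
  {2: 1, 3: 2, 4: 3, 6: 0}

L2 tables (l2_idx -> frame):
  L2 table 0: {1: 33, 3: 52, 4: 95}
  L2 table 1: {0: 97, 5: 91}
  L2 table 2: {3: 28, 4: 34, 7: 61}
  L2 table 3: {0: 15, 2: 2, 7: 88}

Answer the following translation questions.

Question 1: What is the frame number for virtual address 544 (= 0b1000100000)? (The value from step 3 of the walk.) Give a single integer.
vaddr = 544: l1_idx=4, l2_idx=2
L1[4] = 3; L2[3][2] = 2

Answer: 2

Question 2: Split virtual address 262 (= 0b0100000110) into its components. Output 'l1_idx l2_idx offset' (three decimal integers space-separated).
vaddr = 262 = 0b0100000110
  top 3 bits -> l1_idx = 2
  next 3 bits -> l2_idx = 0
  bottom 4 bits -> offset = 6

Answer: 2 0 6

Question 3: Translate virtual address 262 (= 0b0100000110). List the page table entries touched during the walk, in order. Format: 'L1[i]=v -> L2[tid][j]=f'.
Answer: L1[2]=1 -> L2[1][0]=97

Derivation:
vaddr = 262 = 0b0100000110
Split: l1_idx=2, l2_idx=0, offset=6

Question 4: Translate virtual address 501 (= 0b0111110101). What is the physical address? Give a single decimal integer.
vaddr = 501 = 0b0111110101
Split: l1_idx=3, l2_idx=7, offset=5
L1[3] = 2
L2[2][7] = 61
paddr = 61 * 16 + 5 = 981

Answer: 981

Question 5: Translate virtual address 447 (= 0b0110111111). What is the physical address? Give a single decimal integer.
Answer: 463

Derivation:
vaddr = 447 = 0b0110111111
Split: l1_idx=3, l2_idx=3, offset=15
L1[3] = 2
L2[2][3] = 28
paddr = 28 * 16 + 15 = 463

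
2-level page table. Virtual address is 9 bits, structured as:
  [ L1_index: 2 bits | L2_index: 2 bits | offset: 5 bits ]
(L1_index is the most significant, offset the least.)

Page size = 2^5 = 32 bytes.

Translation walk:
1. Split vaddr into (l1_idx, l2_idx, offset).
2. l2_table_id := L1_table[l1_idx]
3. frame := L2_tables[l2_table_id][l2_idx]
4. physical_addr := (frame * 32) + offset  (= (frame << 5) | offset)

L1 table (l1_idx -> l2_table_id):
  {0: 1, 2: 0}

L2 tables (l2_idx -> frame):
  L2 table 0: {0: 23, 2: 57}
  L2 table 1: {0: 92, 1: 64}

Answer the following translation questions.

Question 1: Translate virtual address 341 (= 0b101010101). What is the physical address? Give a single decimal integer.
Answer: 1845

Derivation:
vaddr = 341 = 0b101010101
Split: l1_idx=2, l2_idx=2, offset=21
L1[2] = 0
L2[0][2] = 57
paddr = 57 * 32 + 21 = 1845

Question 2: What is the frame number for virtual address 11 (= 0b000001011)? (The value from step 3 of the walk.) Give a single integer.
vaddr = 11: l1_idx=0, l2_idx=0
L1[0] = 1; L2[1][0] = 92

Answer: 92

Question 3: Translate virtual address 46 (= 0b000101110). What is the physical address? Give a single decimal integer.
vaddr = 46 = 0b000101110
Split: l1_idx=0, l2_idx=1, offset=14
L1[0] = 1
L2[1][1] = 64
paddr = 64 * 32 + 14 = 2062

Answer: 2062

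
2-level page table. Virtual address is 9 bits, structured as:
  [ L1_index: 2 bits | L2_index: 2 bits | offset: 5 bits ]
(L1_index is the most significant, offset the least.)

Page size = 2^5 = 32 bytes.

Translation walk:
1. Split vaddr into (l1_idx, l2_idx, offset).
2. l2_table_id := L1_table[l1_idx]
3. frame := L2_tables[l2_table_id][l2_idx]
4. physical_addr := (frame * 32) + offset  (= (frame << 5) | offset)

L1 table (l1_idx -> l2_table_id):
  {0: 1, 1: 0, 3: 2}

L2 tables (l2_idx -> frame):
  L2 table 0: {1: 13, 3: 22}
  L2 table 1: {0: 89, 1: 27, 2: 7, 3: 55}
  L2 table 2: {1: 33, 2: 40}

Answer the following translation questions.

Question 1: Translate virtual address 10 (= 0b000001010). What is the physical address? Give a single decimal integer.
Answer: 2858

Derivation:
vaddr = 10 = 0b000001010
Split: l1_idx=0, l2_idx=0, offset=10
L1[0] = 1
L2[1][0] = 89
paddr = 89 * 32 + 10 = 2858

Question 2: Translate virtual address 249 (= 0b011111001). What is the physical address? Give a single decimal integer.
Answer: 729

Derivation:
vaddr = 249 = 0b011111001
Split: l1_idx=1, l2_idx=3, offset=25
L1[1] = 0
L2[0][3] = 22
paddr = 22 * 32 + 25 = 729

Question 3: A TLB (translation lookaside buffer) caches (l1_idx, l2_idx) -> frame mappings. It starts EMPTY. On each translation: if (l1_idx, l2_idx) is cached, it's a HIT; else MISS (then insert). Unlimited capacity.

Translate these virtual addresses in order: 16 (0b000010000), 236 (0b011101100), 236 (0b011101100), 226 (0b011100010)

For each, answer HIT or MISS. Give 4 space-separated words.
Answer: MISS MISS HIT HIT

Derivation:
vaddr=16: (0,0) not in TLB -> MISS, insert
vaddr=236: (1,3) not in TLB -> MISS, insert
vaddr=236: (1,3) in TLB -> HIT
vaddr=226: (1,3) in TLB -> HIT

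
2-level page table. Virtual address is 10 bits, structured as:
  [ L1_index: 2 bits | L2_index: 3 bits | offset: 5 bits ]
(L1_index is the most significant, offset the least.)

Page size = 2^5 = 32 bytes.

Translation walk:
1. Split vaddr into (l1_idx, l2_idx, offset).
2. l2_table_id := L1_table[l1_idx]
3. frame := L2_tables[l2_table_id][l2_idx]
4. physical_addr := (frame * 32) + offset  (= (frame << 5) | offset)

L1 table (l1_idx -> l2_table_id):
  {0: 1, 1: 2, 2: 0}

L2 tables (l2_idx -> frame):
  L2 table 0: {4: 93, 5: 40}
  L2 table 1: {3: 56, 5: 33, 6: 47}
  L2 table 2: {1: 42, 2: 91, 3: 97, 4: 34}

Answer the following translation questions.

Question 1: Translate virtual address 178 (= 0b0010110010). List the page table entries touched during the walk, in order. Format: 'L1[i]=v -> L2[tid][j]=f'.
vaddr = 178 = 0b0010110010
Split: l1_idx=0, l2_idx=5, offset=18

Answer: L1[0]=1 -> L2[1][5]=33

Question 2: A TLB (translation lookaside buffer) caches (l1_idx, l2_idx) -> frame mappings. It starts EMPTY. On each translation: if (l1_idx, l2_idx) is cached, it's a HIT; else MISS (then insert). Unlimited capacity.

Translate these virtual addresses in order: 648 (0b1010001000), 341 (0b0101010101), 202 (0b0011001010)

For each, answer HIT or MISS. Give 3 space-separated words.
vaddr=648: (2,4) not in TLB -> MISS, insert
vaddr=341: (1,2) not in TLB -> MISS, insert
vaddr=202: (0,6) not in TLB -> MISS, insert

Answer: MISS MISS MISS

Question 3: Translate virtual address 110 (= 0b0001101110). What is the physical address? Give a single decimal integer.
Answer: 1806

Derivation:
vaddr = 110 = 0b0001101110
Split: l1_idx=0, l2_idx=3, offset=14
L1[0] = 1
L2[1][3] = 56
paddr = 56 * 32 + 14 = 1806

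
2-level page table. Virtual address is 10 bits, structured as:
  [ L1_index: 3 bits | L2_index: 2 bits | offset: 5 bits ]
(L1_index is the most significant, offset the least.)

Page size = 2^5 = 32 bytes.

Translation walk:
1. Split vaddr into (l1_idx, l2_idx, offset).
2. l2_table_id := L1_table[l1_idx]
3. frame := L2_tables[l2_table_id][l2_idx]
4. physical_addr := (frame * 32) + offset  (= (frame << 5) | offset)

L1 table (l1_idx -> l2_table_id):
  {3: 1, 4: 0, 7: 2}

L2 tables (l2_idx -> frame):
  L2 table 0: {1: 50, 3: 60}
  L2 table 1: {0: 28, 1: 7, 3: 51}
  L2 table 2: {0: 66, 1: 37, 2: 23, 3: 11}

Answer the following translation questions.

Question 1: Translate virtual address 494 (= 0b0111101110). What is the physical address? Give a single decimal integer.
vaddr = 494 = 0b0111101110
Split: l1_idx=3, l2_idx=3, offset=14
L1[3] = 1
L2[1][3] = 51
paddr = 51 * 32 + 14 = 1646

Answer: 1646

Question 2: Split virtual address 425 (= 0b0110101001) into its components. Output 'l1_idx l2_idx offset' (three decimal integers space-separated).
Answer: 3 1 9

Derivation:
vaddr = 425 = 0b0110101001
  top 3 bits -> l1_idx = 3
  next 2 bits -> l2_idx = 1
  bottom 5 bits -> offset = 9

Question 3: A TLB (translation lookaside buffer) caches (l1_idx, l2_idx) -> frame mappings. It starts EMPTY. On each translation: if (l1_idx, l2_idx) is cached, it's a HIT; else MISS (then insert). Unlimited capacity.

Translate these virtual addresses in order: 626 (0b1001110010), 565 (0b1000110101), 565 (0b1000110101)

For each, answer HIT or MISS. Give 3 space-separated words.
Answer: MISS MISS HIT

Derivation:
vaddr=626: (4,3) not in TLB -> MISS, insert
vaddr=565: (4,1) not in TLB -> MISS, insert
vaddr=565: (4,1) in TLB -> HIT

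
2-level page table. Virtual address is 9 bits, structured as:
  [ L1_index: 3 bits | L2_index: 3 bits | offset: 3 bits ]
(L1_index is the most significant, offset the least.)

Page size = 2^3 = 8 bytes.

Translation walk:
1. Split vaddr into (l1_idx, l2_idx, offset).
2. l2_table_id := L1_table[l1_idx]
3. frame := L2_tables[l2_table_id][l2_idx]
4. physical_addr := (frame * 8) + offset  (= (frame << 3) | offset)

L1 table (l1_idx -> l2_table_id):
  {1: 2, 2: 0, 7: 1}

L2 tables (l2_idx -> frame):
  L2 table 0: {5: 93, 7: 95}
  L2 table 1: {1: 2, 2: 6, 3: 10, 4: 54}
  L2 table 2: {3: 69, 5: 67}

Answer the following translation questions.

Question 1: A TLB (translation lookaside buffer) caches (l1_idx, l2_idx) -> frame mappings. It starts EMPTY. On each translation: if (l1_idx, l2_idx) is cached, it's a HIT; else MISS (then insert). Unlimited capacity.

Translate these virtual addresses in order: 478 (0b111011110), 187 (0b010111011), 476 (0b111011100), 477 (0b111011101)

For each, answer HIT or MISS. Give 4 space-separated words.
vaddr=478: (7,3) not in TLB -> MISS, insert
vaddr=187: (2,7) not in TLB -> MISS, insert
vaddr=476: (7,3) in TLB -> HIT
vaddr=477: (7,3) in TLB -> HIT

Answer: MISS MISS HIT HIT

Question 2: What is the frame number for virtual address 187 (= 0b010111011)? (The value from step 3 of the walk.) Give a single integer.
vaddr = 187: l1_idx=2, l2_idx=7
L1[2] = 0; L2[0][7] = 95

Answer: 95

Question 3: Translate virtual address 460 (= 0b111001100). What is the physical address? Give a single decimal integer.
Answer: 20

Derivation:
vaddr = 460 = 0b111001100
Split: l1_idx=7, l2_idx=1, offset=4
L1[7] = 1
L2[1][1] = 2
paddr = 2 * 8 + 4 = 20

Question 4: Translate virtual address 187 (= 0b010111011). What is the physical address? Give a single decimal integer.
vaddr = 187 = 0b010111011
Split: l1_idx=2, l2_idx=7, offset=3
L1[2] = 0
L2[0][7] = 95
paddr = 95 * 8 + 3 = 763

Answer: 763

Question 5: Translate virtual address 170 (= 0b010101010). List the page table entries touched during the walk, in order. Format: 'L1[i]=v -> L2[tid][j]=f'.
Answer: L1[2]=0 -> L2[0][5]=93

Derivation:
vaddr = 170 = 0b010101010
Split: l1_idx=2, l2_idx=5, offset=2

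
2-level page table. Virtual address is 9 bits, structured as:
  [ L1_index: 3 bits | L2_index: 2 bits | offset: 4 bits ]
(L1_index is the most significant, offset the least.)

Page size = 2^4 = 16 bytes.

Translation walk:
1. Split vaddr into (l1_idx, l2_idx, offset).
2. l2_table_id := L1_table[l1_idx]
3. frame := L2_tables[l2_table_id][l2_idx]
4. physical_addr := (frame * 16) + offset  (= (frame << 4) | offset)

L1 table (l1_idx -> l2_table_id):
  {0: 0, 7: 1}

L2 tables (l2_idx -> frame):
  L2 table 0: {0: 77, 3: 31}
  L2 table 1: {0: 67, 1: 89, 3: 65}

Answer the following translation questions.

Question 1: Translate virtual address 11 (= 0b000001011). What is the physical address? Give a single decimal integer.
Answer: 1243

Derivation:
vaddr = 11 = 0b000001011
Split: l1_idx=0, l2_idx=0, offset=11
L1[0] = 0
L2[0][0] = 77
paddr = 77 * 16 + 11 = 1243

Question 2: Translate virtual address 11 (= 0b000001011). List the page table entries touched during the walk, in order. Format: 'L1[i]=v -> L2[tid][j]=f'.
vaddr = 11 = 0b000001011
Split: l1_idx=0, l2_idx=0, offset=11

Answer: L1[0]=0 -> L2[0][0]=77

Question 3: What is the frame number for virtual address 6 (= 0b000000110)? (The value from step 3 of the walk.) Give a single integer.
vaddr = 6: l1_idx=0, l2_idx=0
L1[0] = 0; L2[0][0] = 77

Answer: 77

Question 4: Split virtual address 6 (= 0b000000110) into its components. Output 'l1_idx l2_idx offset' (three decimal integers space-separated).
vaddr = 6 = 0b000000110
  top 3 bits -> l1_idx = 0
  next 2 bits -> l2_idx = 0
  bottom 4 bits -> offset = 6

Answer: 0 0 6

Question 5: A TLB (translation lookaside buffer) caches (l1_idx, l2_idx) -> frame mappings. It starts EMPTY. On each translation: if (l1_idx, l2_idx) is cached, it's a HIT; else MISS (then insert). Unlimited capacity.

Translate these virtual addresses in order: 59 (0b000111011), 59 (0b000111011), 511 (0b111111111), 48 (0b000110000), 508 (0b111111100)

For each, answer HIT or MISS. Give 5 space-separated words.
vaddr=59: (0,3) not in TLB -> MISS, insert
vaddr=59: (0,3) in TLB -> HIT
vaddr=511: (7,3) not in TLB -> MISS, insert
vaddr=48: (0,3) in TLB -> HIT
vaddr=508: (7,3) in TLB -> HIT

Answer: MISS HIT MISS HIT HIT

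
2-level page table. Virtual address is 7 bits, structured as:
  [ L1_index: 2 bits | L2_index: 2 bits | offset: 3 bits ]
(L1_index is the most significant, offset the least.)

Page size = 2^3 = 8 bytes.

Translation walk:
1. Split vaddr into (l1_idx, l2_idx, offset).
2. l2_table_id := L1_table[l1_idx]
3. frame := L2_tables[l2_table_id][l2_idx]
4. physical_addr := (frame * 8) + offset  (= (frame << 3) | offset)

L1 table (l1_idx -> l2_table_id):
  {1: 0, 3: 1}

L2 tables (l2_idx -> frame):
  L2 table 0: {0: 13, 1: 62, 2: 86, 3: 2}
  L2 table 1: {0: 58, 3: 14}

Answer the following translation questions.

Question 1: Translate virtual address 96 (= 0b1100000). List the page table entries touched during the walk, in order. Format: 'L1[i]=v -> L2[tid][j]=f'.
vaddr = 96 = 0b1100000
Split: l1_idx=3, l2_idx=0, offset=0

Answer: L1[3]=1 -> L2[1][0]=58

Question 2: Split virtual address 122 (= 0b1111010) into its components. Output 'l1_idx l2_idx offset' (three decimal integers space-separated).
Answer: 3 3 2

Derivation:
vaddr = 122 = 0b1111010
  top 2 bits -> l1_idx = 3
  next 2 bits -> l2_idx = 3
  bottom 3 bits -> offset = 2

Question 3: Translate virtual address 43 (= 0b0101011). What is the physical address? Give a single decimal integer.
Answer: 499

Derivation:
vaddr = 43 = 0b0101011
Split: l1_idx=1, l2_idx=1, offset=3
L1[1] = 0
L2[0][1] = 62
paddr = 62 * 8 + 3 = 499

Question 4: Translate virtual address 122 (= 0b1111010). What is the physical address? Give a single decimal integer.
vaddr = 122 = 0b1111010
Split: l1_idx=3, l2_idx=3, offset=2
L1[3] = 1
L2[1][3] = 14
paddr = 14 * 8 + 2 = 114

Answer: 114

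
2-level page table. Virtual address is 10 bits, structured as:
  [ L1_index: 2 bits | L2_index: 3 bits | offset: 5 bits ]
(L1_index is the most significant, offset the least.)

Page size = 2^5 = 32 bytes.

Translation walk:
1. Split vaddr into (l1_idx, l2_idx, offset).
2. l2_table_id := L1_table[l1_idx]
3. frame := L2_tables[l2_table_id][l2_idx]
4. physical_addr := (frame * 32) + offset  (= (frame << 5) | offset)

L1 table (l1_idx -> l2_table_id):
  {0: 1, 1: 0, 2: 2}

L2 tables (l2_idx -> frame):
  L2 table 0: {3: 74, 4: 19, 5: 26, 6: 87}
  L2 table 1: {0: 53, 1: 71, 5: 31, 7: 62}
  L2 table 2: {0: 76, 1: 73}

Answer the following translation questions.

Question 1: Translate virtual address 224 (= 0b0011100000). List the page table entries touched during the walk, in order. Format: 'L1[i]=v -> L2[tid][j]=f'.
vaddr = 224 = 0b0011100000
Split: l1_idx=0, l2_idx=7, offset=0

Answer: L1[0]=1 -> L2[1][7]=62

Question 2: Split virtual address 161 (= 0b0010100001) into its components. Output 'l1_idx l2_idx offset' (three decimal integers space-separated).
vaddr = 161 = 0b0010100001
  top 2 bits -> l1_idx = 0
  next 3 bits -> l2_idx = 5
  bottom 5 bits -> offset = 1

Answer: 0 5 1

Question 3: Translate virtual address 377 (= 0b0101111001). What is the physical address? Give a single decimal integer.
Answer: 2393

Derivation:
vaddr = 377 = 0b0101111001
Split: l1_idx=1, l2_idx=3, offset=25
L1[1] = 0
L2[0][3] = 74
paddr = 74 * 32 + 25 = 2393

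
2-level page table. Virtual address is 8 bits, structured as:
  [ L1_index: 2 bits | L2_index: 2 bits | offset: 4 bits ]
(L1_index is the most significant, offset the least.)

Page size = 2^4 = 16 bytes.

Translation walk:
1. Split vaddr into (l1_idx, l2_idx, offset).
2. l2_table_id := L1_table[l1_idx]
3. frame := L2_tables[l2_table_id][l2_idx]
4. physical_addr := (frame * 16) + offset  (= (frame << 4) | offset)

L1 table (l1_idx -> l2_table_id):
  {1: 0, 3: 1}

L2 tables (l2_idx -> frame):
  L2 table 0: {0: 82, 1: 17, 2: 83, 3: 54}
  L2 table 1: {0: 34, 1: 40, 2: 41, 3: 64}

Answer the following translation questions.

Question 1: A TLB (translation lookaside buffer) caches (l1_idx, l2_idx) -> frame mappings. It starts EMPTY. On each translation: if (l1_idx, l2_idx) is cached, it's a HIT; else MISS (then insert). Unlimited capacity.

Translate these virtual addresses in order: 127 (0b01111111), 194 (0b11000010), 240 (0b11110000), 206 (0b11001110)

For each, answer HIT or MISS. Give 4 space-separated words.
Answer: MISS MISS MISS HIT

Derivation:
vaddr=127: (1,3) not in TLB -> MISS, insert
vaddr=194: (3,0) not in TLB -> MISS, insert
vaddr=240: (3,3) not in TLB -> MISS, insert
vaddr=206: (3,0) in TLB -> HIT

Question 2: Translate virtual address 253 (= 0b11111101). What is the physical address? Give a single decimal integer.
vaddr = 253 = 0b11111101
Split: l1_idx=3, l2_idx=3, offset=13
L1[3] = 1
L2[1][3] = 64
paddr = 64 * 16 + 13 = 1037

Answer: 1037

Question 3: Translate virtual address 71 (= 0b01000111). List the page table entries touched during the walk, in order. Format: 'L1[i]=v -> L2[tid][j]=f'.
vaddr = 71 = 0b01000111
Split: l1_idx=1, l2_idx=0, offset=7

Answer: L1[1]=0 -> L2[0][0]=82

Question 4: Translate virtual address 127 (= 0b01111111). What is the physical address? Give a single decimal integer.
Answer: 879

Derivation:
vaddr = 127 = 0b01111111
Split: l1_idx=1, l2_idx=3, offset=15
L1[1] = 0
L2[0][3] = 54
paddr = 54 * 16 + 15 = 879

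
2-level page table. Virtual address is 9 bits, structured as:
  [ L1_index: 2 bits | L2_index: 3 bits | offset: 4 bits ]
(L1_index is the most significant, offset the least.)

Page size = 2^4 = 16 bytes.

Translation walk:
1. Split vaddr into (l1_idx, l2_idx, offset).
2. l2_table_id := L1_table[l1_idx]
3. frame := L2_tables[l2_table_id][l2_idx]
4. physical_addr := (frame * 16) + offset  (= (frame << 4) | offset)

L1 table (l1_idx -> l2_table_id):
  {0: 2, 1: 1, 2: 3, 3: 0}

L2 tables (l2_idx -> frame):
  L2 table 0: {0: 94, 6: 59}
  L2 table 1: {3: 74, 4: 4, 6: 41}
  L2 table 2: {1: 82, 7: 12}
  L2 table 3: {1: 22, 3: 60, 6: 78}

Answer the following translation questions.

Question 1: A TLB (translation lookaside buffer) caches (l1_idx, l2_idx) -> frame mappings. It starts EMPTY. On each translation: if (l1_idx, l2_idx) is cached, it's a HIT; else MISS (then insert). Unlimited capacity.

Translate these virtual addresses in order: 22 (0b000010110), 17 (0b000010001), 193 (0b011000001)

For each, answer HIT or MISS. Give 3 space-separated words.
Answer: MISS HIT MISS

Derivation:
vaddr=22: (0,1) not in TLB -> MISS, insert
vaddr=17: (0,1) in TLB -> HIT
vaddr=193: (1,4) not in TLB -> MISS, insert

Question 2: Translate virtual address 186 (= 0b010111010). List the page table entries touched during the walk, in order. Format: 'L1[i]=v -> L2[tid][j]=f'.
vaddr = 186 = 0b010111010
Split: l1_idx=1, l2_idx=3, offset=10

Answer: L1[1]=1 -> L2[1][3]=74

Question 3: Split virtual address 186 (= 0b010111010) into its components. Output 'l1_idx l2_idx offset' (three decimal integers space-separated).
vaddr = 186 = 0b010111010
  top 2 bits -> l1_idx = 1
  next 3 bits -> l2_idx = 3
  bottom 4 bits -> offset = 10

Answer: 1 3 10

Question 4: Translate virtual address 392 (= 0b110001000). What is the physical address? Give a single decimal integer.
vaddr = 392 = 0b110001000
Split: l1_idx=3, l2_idx=0, offset=8
L1[3] = 0
L2[0][0] = 94
paddr = 94 * 16 + 8 = 1512

Answer: 1512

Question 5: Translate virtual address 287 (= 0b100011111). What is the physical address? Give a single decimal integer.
vaddr = 287 = 0b100011111
Split: l1_idx=2, l2_idx=1, offset=15
L1[2] = 3
L2[3][1] = 22
paddr = 22 * 16 + 15 = 367

Answer: 367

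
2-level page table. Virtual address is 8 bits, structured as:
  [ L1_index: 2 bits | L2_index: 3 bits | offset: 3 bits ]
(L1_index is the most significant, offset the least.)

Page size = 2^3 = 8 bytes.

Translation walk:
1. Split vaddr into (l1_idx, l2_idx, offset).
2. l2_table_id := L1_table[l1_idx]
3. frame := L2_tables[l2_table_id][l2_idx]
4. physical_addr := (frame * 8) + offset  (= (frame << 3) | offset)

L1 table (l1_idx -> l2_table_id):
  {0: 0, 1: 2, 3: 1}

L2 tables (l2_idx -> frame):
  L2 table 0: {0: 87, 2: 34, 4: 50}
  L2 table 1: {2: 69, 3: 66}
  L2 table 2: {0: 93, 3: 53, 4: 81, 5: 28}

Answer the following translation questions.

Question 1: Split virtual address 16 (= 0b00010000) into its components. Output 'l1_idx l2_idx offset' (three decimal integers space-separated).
Answer: 0 2 0

Derivation:
vaddr = 16 = 0b00010000
  top 2 bits -> l1_idx = 0
  next 3 bits -> l2_idx = 2
  bottom 3 bits -> offset = 0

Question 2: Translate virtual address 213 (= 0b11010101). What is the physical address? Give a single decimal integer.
vaddr = 213 = 0b11010101
Split: l1_idx=3, l2_idx=2, offset=5
L1[3] = 1
L2[1][2] = 69
paddr = 69 * 8 + 5 = 557

Answer: 557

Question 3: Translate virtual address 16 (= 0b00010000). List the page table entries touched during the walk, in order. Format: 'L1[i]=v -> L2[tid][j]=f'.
Answer: L1[0]=0 -> L2[0][2]=34

Derivation:
vaddr = 16 = 0b00010000
Split: l1_idx=0, l2_idx=2, offset=0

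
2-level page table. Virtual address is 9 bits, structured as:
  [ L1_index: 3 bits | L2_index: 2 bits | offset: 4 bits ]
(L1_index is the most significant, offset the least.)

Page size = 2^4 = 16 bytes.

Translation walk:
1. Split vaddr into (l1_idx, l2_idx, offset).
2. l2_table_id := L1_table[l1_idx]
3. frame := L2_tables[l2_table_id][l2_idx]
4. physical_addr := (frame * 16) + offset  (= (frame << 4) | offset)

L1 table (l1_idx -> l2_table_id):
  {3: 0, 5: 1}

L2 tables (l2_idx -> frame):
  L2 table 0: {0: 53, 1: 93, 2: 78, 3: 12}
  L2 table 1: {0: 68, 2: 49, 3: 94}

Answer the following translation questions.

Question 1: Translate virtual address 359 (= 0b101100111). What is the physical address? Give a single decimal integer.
vaddr = 359 = 0b101100111
Split: l1_idx=5, l2_idx=2, offset=7
L1[5] = 1
L2[1][2] = 49
paddr = 49 * 16 + 7 = 791

Answer: 791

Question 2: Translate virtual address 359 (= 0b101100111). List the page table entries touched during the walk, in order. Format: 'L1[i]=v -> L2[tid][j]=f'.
vaddr = 359 = 0b101100111
Split: l1_idx=5, l2_idx=2, offset=7

Answer: L1[5]=1 -> L2[1][2]=49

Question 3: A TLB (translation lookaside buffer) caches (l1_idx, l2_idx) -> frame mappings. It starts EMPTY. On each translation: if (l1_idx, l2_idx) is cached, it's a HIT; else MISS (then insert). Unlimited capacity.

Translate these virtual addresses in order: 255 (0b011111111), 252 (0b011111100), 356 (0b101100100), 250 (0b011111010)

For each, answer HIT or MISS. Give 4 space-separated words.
Answer: MISS HIT MISS HIT

Derivation:
vaddr=255: (3,3) not in TLB -> MISS, insert
vaddr=252: (3,3) in TLB -> HIT
vaddr=356: (5,2) not in TLB -> MISS, insert
vaddr=250: (3,3) in TLB -> HIT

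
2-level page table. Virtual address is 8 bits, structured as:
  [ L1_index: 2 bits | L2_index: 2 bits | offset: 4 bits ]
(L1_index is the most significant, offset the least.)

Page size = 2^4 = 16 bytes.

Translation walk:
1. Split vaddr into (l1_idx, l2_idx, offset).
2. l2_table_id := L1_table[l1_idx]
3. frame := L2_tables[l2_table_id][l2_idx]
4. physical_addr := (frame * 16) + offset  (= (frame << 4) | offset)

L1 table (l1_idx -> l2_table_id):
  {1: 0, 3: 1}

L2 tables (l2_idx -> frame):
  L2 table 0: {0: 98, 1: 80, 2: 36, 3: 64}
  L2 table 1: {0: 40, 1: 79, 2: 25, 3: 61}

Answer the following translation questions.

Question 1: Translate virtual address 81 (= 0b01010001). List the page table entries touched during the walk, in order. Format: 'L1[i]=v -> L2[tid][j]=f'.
vaddr = 81 = 0b01010001
Split: l1_idx=1, l2_idx=1, offset=1

Answer: L1[1]=0 -> L2[0][1]=80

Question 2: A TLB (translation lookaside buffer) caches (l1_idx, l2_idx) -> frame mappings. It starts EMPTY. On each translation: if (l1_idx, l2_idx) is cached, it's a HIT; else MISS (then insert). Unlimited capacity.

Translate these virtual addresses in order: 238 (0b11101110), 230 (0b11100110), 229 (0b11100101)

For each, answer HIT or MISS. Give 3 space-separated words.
vaddr=238: (3,2) not in TLB -> MISS, insert
vaddr=230: (3,2) in TLB -> HIT
vaddr=229: (3,2) in TLB -> HIT

Answer: MISS HIT HIT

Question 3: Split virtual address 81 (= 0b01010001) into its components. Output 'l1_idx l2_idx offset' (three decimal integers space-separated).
vaddr = 81 = 0b01010001
  top 2 bits -> l1_idx = 1
  next 2 bits -> l2_idx = 1
  bottom 4 bits -> offset = 1

Answer: 1 1 1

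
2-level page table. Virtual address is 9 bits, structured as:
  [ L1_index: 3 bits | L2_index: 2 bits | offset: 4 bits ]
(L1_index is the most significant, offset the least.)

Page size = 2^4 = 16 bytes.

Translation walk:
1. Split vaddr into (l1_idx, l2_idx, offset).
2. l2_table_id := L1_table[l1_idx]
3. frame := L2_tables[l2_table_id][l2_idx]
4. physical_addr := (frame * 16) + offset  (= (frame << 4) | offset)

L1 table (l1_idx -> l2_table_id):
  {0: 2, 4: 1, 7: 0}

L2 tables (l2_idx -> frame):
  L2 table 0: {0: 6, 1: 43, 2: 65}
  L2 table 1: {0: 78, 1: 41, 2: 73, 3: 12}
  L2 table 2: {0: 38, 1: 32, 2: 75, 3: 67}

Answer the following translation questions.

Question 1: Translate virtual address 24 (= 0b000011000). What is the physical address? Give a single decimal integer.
Answer: 520

Derivation:
vaddr = 24 = 0b000011000
Split: l1_idx=0, l2_idx=1, offset=8
L1[0] = 2
L2[2][1] = 32
paddr = 32 * 16 + 8 = 520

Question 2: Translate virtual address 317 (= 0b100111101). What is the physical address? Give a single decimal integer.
Answer: 205

Derivation:
vaddr = 317 = 0b100111101
Split: l1_idx=4, l2_idx=3, offset=13
L1[4] = 1
L2[1][3] = 12
paddr = 12 * 16 + 13 = 205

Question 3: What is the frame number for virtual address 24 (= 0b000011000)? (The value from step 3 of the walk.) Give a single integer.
Answer: 32

Derivation:
vaddr = 24: l1_idx=0, l2_idx=1
L1[0] = 2; L2[2][1] = 32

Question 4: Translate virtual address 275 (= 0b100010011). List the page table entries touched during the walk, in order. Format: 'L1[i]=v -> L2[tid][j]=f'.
Answer: L1[4]=1 -> L2[1][1]=41

Derivation:
vaddr = 275 = 0b100010011
Split: l1_idx=4, l2_idx=1, offset=3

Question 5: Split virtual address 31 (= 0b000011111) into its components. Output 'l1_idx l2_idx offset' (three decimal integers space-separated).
vaddr = 31 = 0b000011111
  top 3 bits -> l1_idx = 0
  next 2 bits -> l2_idx = 1
  bottom 4 bits -> offset = 15

Answer: 0 1 15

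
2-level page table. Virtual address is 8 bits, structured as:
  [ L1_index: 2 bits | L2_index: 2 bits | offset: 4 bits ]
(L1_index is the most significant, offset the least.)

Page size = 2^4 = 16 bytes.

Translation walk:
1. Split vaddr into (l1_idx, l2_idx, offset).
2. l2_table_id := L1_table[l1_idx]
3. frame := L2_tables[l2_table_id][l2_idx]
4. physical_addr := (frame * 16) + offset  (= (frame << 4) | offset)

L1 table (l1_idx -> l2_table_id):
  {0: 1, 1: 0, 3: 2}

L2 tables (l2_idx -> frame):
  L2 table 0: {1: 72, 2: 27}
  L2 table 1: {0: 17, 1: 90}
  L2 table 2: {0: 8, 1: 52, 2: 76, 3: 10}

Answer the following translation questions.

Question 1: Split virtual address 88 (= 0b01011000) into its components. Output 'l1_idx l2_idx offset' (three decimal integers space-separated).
Answer: 1 1 8

Derivation:
vaddr = 88 = 0b01011000
  top 2 bits -> l1_idx = 1
  next 2 bits -> l2_idx = 1
  bottom 4 bits -> offset = 8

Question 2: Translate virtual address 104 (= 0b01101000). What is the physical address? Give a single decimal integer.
vaddr = 104 = 0b01101000
Split: l1_idx=1, l2_idx=2, offset=8
L1[1] = 0
L2[0][2] = 27
paddr = 27 * 16 + 8 = 440

Answer: 440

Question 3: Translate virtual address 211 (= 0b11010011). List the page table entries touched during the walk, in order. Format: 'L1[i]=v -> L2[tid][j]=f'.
vaddr = 211 = 0b11010011
Split: l1_idx=3, l2_idx=1, offset=3

Answer: L1[3]=2 -> L2[2][1]=52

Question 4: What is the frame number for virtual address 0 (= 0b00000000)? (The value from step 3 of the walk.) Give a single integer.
Answer: 17

Derivation:
vaddr = 0: l1_idx=0, l2_idx=0
L1[0] = 1; L2[1][0] = 17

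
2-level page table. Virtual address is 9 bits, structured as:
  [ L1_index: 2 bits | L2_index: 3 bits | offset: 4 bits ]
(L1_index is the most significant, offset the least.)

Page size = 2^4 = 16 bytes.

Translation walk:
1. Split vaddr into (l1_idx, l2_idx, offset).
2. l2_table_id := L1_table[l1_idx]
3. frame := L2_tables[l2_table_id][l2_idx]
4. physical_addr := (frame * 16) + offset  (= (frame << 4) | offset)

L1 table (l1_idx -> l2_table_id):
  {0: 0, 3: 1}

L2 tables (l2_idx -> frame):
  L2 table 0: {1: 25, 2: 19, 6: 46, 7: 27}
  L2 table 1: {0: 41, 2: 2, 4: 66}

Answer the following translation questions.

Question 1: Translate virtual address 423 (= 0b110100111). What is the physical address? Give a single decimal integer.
vaddr = 423 = 0b110100111
Split: l1_idx=3, l2_idx=2, offset=7
L1[3] = 1
L2[1][2] = 2
paddr = 2 * 16 + 7 = 39

Answer: 39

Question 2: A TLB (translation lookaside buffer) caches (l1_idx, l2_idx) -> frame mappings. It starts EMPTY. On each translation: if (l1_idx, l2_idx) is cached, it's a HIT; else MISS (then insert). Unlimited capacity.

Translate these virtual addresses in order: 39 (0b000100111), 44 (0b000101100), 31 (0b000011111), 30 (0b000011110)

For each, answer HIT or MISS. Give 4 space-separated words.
Answer: MISS HIT MISS HIT

Derivation:
vaddr=39: (0,2) not in TLB -> MISS, insert
vaddr=44: (0,2) in TLB -> HIT
vaddr=31: (0,1) not in TLB -> MISS, insert
vaddr=30: (0,1) in TLB -> HIT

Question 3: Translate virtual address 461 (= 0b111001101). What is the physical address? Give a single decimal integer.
vaddr = 461 = 0b111001101
Split: l1_idx=3, l2_idx=4, offset=13
L1[3] = 1
L2[1][4] = 66
paddr = 66 * 16 + 13 = 1069

Answer: 1069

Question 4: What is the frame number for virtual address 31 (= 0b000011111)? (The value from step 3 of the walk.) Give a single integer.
vaddr = 31: l1_idx=0, l2_idx=1
L1[0] = 0; L2[0][1] = 25

Answer: 25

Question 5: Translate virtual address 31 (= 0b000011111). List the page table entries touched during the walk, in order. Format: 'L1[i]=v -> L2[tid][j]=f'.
vaddr = 31 = 0b000011111
Split: l1_idx=0, l2_idx=1, offset=15

Answer: L1[0]=0 -> L2[0][1]=25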